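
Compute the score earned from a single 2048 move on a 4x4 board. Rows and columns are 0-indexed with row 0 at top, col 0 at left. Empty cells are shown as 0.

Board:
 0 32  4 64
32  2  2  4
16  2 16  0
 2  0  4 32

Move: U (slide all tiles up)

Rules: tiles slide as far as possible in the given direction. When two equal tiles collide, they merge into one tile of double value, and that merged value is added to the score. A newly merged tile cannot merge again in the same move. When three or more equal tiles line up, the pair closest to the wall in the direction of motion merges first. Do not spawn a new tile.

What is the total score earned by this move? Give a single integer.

Answer: 4

Derivation:
Slide up:
col 0: [0, 32, 16, 2] -> [32, 16, 2, 0]  score +0 (running 0)
col 1: [32, 2, 2, 0] -> [32, 4, 0, 0]  score +4 (running 4)
col 2: [4, 2, 16, 4] -> [4, 2, 16, 4]  score +0 (running 4)
col 3: [64, 4, 0, 32] -> [64, 4, 32, 0]  score +0 (running 4)
Board after move:
32 32  4 64
16  4  2  4
 2  0 16 32
 0  0  4  0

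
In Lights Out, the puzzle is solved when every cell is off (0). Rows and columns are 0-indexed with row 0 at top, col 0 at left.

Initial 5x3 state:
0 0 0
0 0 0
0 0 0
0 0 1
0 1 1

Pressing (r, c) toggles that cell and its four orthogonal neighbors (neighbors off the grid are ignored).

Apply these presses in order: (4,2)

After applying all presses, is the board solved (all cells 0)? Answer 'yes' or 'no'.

After press 1 at (4,2):
0 0 0
0 0 0
0 0 0
0 0 0
0 0 0

Lights still on: 0

Answer: yes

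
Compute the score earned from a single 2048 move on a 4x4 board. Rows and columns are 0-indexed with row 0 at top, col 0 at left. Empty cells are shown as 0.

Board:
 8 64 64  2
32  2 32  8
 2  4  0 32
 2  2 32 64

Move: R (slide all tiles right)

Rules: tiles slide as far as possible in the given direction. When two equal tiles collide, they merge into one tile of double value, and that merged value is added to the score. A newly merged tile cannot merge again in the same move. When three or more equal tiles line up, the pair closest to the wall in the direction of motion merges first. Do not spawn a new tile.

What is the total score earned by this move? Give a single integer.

Slide right:
row 0: [8, 64, 64, 2] -> [0, 8, 128, 2]  score +128 (running 128)
row 1: [32, 2, 32, 8] -> [32, 2, 32, 8]  score +0 (running 128)
row 2: [2, 4, 0, 32] -> [0, 2, 4, 32]  score +0 (running 128)
row 3: [2, 2, 32, 64] -> [0, 4, 32, 64]  score +4 (running 132)
Board after move:
  0   8 128   2
 32   2  32   8
  0   2   4  32
  0   4  32  64

Answer: 132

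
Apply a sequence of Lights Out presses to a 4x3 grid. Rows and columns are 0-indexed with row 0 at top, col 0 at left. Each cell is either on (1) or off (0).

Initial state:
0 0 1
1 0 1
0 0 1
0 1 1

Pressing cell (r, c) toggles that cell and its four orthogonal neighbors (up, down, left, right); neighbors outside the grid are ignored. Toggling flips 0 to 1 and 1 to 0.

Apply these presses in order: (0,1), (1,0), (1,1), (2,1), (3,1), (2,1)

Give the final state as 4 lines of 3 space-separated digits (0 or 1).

Answer: 0 0 0
1 1 0
1 0 1
1 0 0

Derivation:
After press 1 at (0,1):
1 1 0
1 1 1
0 0 1
0 1 1

After press 2 at (1,0):
0 1 0
0 0 1
1 0 1
0 1 1

After press 3 at (1,1):
0 0 0
1 1 0
1 1 1
0 1 1

After press 4 at (2,1):
0 0 0
1 0 0
0 0 0
0 0 1

After press 5 at (3,1):
0 0 0
1 0 0
0 1 0
1 1 0

After press 6 at (2,1):
0 0 0
1 1 0
1 0 1
1 0 0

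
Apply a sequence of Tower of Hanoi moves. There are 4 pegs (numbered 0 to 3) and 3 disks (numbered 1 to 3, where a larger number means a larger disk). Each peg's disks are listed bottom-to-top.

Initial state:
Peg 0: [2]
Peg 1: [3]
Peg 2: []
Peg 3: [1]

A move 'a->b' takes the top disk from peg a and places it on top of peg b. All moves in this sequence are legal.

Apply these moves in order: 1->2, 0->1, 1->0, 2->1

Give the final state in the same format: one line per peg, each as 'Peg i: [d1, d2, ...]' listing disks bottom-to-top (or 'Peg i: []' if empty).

Answer: Peg 0: [2]
Peg 1: [3]
Peg 2: []
Peg 3: [1]

Derivation:
After move 1 (1->2):
Peg 0: [2]
Peg 1: []
Peg 2: [3]
Peg 3: [1]

After move 2 (0->1):
Peg 0: []
Peg 1: [2]
Peg 2: [3]
Peg 3: [1]

After move 3 (1->0):
Peg 0: [2]
Peg 1: []
Peg 2: [3]
Peg 3: [1]

After move 4 (2->1):
Peg 0: [2]
Peg 1: [3]
Peg 2: []
Peg 3: [1]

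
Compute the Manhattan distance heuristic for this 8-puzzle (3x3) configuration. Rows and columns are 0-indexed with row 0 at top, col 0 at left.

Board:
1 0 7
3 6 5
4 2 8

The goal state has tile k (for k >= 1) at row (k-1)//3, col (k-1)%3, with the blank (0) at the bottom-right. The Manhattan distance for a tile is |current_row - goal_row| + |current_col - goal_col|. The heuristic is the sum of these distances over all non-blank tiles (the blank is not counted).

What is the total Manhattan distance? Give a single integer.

Tile 1: at (0,0), goal (0,0), distance |0-0|+|0-0| = 0
Tile 7: at (0,2), goal (2,0), distance |0-2|+|2-0| = 4
Tile 3: at (1,0), goal (0,2), distance |1-0|+|0-2| = 3
Tile 6: at (1,1), goal (1,2), distance |1-1|+|1-2| = 1
Tile 5: at (1,2), goal (1,1), distance |1-1|+|2-1| = 1
Tile 4: at (2,0), goal (1,0), distance |2-1|+|0-0| = 1
Tile 2: at (2,1), goal (0,1), distance |2-0|+|1-1| = 2
Tile 8: at (2,2), goal (2,1), distance |2-2|+|2-1| = 1
Sum: 0 + 4 + 3 + 1 + 1 + 1 + 2 + 1 = 13

Answer: 13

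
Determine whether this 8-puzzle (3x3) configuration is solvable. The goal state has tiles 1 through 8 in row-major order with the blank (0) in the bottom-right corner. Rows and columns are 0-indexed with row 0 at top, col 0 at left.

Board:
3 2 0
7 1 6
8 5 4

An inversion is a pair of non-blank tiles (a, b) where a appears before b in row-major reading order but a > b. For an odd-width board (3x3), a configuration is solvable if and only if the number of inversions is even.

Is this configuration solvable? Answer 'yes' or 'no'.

Answer: yes

Derivation:
Inversions (pairs i<j in row-major order where tile[i] > tile[j] > 0): 12
12 is even, so the puzzle is solvable.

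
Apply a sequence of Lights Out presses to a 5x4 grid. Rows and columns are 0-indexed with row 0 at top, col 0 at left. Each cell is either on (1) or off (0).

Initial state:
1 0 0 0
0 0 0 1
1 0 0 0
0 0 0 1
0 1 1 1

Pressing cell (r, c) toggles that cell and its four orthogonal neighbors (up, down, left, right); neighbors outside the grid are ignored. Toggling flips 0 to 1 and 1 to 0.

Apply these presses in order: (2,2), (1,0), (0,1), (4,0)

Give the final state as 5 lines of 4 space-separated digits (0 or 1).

After press 1 at (2,2):
1 0 0 0
0 0 1 1
1 1 1 1
0 0 1 1
0 1 1 1

After press 2 at (1,0):
0 0 0 0
1 1 1 1
0 1 1 1
0 0 1 1
0 1 1 1

After press 3 at (0,1):
1 1 1 0
1 0 1 1
0 1 1 1
0 0 1 1
0 1 1 1

After press 4 at (4,0):
1 1 1 0
1 0 1 1
0 1 1 1
1 0 1 1
1 0 1 1

Answer: 1 1 1 0
1 0 1 1
0 1 1 1
1 0 1 1
1 0 1 1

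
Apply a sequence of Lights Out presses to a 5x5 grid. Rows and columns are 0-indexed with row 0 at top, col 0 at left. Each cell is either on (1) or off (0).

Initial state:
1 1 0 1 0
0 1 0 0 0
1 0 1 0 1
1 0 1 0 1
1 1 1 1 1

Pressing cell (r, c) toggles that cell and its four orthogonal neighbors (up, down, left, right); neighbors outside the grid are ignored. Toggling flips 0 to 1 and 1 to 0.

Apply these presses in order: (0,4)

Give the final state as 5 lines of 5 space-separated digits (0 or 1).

Answer: 1 1 0 0 1
0 1 0 0 1
1 0 1 0 1
1 0 1 0 1
1 1 1 1 1

Derivation:
After press 1 at (0,4):
1 1 0 0 1
0 1 0 0 1
1 0 1 0 1
1 0 1 0 1
1 1 1 1 1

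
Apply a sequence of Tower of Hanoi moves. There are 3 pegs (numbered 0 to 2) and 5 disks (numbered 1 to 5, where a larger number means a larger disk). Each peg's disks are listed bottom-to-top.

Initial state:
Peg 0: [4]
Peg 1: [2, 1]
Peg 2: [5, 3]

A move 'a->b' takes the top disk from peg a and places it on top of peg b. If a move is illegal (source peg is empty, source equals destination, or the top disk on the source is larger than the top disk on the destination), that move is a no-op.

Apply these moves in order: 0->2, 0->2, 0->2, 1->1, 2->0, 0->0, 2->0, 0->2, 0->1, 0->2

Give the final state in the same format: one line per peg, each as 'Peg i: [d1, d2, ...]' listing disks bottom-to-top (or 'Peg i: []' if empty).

Answer: Peg 0: [4]
Peg 1: [2, 1]
Peg 2: [5, 3]

Derivation:
After move 1 (0->2):
Peg 0: [4]
Peg 1: [2, 1]
Peg 2: [5, 3]

After move 2 (0->2):
Peg 0: [4]
Peg 1: [2, 1]
Peg 2: [5, 3]

After move 3 (0->2):
Peg 0: [4]
Peg 1: [2, 1]
Peg 2: [5, 3]

After move 4 (1->1):
Peg 0: [4]
Peg 1: [2, 1]
Peg 2: [5, 3]

After move 5 (2->0):
Peg 0: [4, 3]
Peg 1: [2, 1]
Peg 2: [5]

After move 6 (0->0):
Peg 0: [4, 3]
Peg 1: [2, 1]
Peg 2: [5]

After move 7 (2->0):
Peg 0: [4, 3]
Peg 1: [2, 1]
Peg 2: [5]

After move 8 (0->2):
Peg 0: [4]
Peg 1: [2, 1]
Peg 2: [5, 3]

After move 9 (0->1):
Peg 0: [4]
Peg 1: [2, 1]
Peg 2: [5, 3]

After move 10 (0->2):
Peg 0: [4]
Peg 1: [2, 1]
Peg 2: [5, 3]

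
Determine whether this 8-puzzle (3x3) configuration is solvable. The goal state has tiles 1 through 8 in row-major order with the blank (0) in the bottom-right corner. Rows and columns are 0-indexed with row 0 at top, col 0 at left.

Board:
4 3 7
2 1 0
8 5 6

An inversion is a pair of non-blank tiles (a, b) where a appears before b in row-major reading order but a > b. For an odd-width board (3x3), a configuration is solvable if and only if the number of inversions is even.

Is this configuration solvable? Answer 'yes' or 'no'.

Answer: yes

Derivation:
Inversions (pairs i<j in row-major order where tile[i] > tile[j] > 0): 12
12 is even, so the puzzle is solvable.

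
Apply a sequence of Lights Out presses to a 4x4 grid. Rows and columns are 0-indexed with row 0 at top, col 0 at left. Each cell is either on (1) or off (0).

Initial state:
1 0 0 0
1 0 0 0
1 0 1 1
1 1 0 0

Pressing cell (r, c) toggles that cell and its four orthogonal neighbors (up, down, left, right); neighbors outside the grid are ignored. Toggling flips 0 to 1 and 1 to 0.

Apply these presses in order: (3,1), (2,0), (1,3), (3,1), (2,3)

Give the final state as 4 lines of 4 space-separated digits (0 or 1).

After press 1 at (3,1):
1 0 0 0
1 0 0 0
1 1 1 1
0 0 1 0

After press 2 at (2,0):
1 0 0 0
0 0 0 0
0 0 1 1
1 0 1 0

After press 3 at (1,3):
1 0 0 1
0 0 1 1
0 0 1 0
1 0 1 0

After press 4 at (3,1):
1 0 0 1
0 0 1 1
0 1 1 0
0 1 0 0

After press 5 at (2,3):
1 0 0 1
0 0 1 0
0 1 0 1
0 1 0 1

Answer: 1 0 0 1
0 0 1 0
0 1 0 1
0 1 0 1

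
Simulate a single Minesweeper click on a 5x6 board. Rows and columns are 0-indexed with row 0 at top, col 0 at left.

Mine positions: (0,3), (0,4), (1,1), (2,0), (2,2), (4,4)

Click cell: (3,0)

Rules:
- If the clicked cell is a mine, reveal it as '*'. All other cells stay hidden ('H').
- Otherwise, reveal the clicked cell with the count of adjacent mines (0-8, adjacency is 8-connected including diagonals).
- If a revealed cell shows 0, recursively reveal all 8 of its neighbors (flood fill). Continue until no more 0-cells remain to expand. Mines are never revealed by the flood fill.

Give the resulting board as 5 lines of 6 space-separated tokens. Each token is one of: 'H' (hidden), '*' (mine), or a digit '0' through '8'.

H H H H H H
H H H H H H
H H H H H H
1 H H H H H
H H H H H H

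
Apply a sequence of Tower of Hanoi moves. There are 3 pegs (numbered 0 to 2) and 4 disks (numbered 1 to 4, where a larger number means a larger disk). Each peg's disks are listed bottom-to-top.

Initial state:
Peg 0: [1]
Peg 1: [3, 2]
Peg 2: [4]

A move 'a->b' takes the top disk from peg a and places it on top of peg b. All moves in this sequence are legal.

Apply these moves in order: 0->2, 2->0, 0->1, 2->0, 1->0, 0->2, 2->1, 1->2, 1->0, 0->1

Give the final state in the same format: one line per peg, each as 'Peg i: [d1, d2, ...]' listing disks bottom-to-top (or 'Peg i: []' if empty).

Answer: Peg 0: [4]
Peg 1: [3, 2]
Peg 2: [1]

Derivation:
After move 1 (0->2):
Peg 0: []
Peg 1: [3, 2]
Peg 2: [4, 1]

After move 2 (2->0):
Peg 0: [1]
Peg 1: [3, 2]
Peg 2: [4]

After move 3 (0->1):
Peg 0: []
Peg 1: [3, 2, 1]
Peg 2: [4]

After move 4 (2->0):
Peg 0: [4]
Peg 1: [3, 2, 1]
Peg 2: []

After move 5 (1->0):
Peg 0: [4, 1]
Peg 1: [3, 2]
Peg 2: []

After move 6 (0->2):
Peg 0: [4]
Peg 1: [3, 2]
Peg 2: [1]

After move 7 (2->1):
Peg 0: [4]
Peg 1: [3, 2, 1]
Peg 2: []

After move 8 (1->2):
Peg 0: [4]
Peg 1: [3, 2]
Peg 2: [1]

After move 9 (1->0):
Peg 0: [4, 2]
Peg 1: [3]
Peg 2: [1]

After move 10 (0->1):
Peg 0: [4]
Peg 1: [3, 2]
Peg 2: [1]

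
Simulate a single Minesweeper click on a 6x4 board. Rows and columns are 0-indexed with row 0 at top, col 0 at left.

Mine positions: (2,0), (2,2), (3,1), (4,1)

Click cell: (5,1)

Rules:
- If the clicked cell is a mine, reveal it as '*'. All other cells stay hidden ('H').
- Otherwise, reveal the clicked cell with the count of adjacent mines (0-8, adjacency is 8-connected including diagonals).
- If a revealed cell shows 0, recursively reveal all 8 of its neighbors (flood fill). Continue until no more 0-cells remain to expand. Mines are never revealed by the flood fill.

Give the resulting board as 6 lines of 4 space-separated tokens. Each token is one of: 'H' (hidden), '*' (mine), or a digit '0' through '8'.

H H H H
H H H H
H H H H
H H H H
H H H H
H 1 H H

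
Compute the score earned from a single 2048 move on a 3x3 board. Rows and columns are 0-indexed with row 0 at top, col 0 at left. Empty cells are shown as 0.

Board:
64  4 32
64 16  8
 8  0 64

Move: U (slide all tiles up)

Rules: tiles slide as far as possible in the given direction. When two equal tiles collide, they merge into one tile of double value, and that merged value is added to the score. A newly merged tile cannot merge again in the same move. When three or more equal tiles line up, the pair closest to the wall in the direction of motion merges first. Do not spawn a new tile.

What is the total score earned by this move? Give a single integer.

Slide up:
col 0: [64, 64, 8] -> [128, 8, 0]  score +128 (running 128)
col 1: [4, 16, 0] -> [4, 16, 0]  score +0 (running 128)
col 2: [32, 8, 64] -> [32, 8, 64]  score +0 (running 128)
Board after move:
128   4  32
  8  16   8
  0   0  64

Answer: 128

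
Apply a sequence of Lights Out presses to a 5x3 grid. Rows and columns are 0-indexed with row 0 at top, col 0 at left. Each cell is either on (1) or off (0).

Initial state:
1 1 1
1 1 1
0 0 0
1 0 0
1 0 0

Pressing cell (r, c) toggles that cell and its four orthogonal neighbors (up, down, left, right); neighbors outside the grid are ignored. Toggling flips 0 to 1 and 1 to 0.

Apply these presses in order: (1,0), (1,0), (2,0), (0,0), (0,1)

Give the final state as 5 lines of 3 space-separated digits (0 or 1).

Answer: 1 1 0
1 0 1
1 1 0
0 0 0
1 0 0

Derivation:
After press 1 at (1,0):
0 1 1
0 0 1
1 0 0
1 0 0
1 0 0

After press 2 at (1,0):
1 1 1
1 1 1
0 0 0
1 0 0
1 0 0

After press 3 at (2,0):
1 1 1
0 1 1
1 1 0
0 0 0
1 0 0

After press 4 at (0,0):
0 0 1
1 1 1
1 1 0
0 0 0
1 0 0

After press 5 at (0,1):
1 1 0
1 0 1
1 1 0
0 0 0
1 0 0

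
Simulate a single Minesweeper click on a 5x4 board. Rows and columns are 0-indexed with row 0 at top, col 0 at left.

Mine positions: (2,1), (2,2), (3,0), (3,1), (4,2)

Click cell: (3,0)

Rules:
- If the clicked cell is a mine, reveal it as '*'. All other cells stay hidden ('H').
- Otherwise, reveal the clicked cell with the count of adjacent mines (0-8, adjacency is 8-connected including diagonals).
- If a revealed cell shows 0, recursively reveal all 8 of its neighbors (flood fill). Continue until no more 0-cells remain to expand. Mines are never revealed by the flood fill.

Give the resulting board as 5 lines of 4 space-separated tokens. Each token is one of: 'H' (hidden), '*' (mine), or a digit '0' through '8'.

H H H H
H H H H
H H H H
* H H H
H H H H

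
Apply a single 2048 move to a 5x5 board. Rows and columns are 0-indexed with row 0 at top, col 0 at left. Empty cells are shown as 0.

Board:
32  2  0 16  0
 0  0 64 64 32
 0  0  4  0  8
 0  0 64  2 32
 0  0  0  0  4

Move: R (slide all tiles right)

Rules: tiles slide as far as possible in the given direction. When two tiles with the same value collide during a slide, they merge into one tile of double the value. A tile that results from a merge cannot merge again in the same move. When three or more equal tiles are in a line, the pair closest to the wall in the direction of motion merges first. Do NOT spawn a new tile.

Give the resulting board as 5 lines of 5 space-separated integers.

Answer:   0   0  32   2  16
  0   0   0 128  32
  0   0   0   4   8
  0   0  64   2  32
  0   0   0   0   4

Derivation:
Slide right:
row 0: [32, 2, 0, 16, 0] -> [0, 0, 32, 2, 16]
row 1: [0, 0, 64, 64, 32] -> [0, 0, 0, 128, 32]
row 2: [0, 0, 4, 0, 8] -> [0, 0, 0, 4, 8]
row 3: [0, 0, 64, 2, 32] -> [0, 0, 64, 2, 32]
row 4: [0, 0, 0, 0, 4] -> [0, 0, 0, 0, 4]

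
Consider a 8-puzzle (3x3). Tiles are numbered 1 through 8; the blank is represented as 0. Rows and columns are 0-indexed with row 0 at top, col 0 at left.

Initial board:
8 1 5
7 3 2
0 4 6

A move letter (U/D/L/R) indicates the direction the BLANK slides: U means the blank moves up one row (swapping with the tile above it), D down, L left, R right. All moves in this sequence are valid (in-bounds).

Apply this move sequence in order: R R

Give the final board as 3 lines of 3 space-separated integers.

Answer: 8 1 5
7 3 2
4 6 0

Derivation:
After move 1 (R):
8 1 5
7 3 2
4 0 6

After move 2 (R):
8 1 5
7 3 2
4 6 0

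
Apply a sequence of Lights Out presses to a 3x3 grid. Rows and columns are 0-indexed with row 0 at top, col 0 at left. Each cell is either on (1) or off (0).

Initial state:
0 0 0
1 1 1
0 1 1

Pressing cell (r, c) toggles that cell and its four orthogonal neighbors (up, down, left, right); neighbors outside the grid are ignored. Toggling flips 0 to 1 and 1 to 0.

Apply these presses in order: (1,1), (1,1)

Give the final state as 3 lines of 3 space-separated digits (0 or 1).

After press 1 at (1,1):
0 1 0
0 0 0
0 0 1

After press 2 at (1,1):
0 0 0
1 1 1
0 1 1

Answer: 0 0 0
1 1 1
0 1 1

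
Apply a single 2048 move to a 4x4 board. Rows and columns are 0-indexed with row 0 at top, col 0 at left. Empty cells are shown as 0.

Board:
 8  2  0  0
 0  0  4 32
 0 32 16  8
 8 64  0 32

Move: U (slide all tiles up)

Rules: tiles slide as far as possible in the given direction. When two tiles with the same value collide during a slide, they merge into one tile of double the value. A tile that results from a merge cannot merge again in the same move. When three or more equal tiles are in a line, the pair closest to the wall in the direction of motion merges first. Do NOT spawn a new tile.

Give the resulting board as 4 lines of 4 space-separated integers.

Slide up:
col 0: [8, 0, 0, 8] -> [16, 0, 0, 0]
col 1: [2, 0, 32, 64] -> [2, 32, 64, 0]
col 2: [0, 4, 16, 0] -> [4, 16, 0, 0]
col 3: [0, 32, 8, 32] -> [32, 8, 32, 0]

Answer: 16  2  4 32
 0 32 16  8
 0 64  0 32
 0  0  0  0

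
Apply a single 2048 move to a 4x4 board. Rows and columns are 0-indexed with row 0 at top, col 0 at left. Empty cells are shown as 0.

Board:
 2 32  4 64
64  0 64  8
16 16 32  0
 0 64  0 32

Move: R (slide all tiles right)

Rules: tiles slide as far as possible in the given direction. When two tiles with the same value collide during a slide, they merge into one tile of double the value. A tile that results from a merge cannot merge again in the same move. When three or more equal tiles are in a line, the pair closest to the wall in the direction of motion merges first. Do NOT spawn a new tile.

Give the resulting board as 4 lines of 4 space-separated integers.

Answer:   2  32   4  64
  0   0 128   8
  0   0  32  32
  0   0  64  32

Derivation:
Slide right:
row 0: [2, 32, 4, 64] -> [2, 32, 4, 64]
row 1: [64, 0, 64, 8] -> [0, 0, 128, 8]
row 2: [16, 16, 32, 0] -> [0, 0, 32, 32]
row 3: [0, 64, 0, 32] -> [0, 0, 64, 32]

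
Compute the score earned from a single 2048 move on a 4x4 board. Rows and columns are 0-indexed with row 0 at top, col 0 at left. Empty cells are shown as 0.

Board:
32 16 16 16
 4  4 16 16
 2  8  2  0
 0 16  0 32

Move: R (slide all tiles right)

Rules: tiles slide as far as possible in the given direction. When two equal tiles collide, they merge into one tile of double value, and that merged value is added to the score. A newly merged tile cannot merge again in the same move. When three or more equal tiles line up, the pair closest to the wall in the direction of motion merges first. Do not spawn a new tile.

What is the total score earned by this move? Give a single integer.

Answer: 72

Derivation:
Slide right:
row 0: [32, 16, 16, 16] -> [0, 32, 16, 32]  score +32 (running 32)
row 1: [4, 4, 16, 16] -> [0, 0, 8, 32]  score +40 (running 72)
row 2: [2, 8, 2, 0] -> [0, 2, 8, 2]  score +0 (running 72)
row 3: [0, 16, 0, 32] -> [0, 0, 16, 32]  score +0 (running 72)
Board after move:
 0 32 16 32
 0  0  8 32
 0  2  8  2
 0  0 16 32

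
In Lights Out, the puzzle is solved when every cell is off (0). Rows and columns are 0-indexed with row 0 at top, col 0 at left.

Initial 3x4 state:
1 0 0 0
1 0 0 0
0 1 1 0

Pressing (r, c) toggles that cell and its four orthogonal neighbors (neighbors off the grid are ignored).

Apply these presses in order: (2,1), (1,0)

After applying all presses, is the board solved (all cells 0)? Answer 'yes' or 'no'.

After press 1 at (2,1):
1 0 0 0
1 1 0 0
1 0 0 0

After press 2 at (1,0):
0 0 0 0
0 0 0 0
0 0 0 0

Lights still on: 0

Answer: yes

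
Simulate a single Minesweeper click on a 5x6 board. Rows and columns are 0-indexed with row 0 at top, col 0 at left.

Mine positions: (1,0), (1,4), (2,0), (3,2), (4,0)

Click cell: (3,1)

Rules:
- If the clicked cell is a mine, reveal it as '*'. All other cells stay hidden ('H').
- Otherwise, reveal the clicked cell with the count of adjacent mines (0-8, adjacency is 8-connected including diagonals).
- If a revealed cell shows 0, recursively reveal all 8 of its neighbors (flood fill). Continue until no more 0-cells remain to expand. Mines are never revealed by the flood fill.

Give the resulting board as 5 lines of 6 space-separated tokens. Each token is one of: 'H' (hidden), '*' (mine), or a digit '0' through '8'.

H H H H H H
H H H H H H
H H H H H H
H 3 H H H H
H H H H H H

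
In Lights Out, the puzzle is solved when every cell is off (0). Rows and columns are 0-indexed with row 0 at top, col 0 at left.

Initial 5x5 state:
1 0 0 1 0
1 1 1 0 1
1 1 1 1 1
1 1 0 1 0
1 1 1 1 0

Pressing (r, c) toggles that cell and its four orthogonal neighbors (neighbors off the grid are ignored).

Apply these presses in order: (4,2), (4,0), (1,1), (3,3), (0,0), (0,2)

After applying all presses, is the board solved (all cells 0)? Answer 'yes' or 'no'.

Answer: no

Derivation:
After press 1 at (4,2):
1 0 0 1 0
1 1 1 0 1
1 1 1 1 1
1 1 1 1 0
1 0 0 0 0

After press 2 at (4,0):
1 0 0 1 0
1 1 1 0 1
1 1 1 1 1
0 1 1 1 0
0 1 0 0 0

After press 3 at (1,1):
1 1 0 1 0
0 0 0 0 1
1 0 1 1 1
0 1 1 1 0
0 1 0 0 0

After press 4 at (3,3):
1 1 0 1 0
0 0 0 0 1
1 0 1 0 1
0 1 0 0 1
0 1 0 1 0

After press 5 at (0,0):
0 0 0 1 0
1 0 0 0 1
1 0 1 0 1
0 1 0 0 1
0 1 0 1 0

After press 6 at (0,2):
0 1 1 0 0
1 0 1 0 1
1 0 1 0 1
0 1 0 0 1
0 1 0 1 0

Lights still on: 12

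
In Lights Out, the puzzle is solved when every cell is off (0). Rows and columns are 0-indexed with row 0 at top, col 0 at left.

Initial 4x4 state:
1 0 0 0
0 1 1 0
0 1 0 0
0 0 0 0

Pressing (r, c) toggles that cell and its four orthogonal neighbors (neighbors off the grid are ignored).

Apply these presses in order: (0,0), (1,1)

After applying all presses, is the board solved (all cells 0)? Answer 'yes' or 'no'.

Answer: yes

Derivation:
After press 1 at (0,0):
0 1 0 0
1 1 1 0
0 1 0 0
0 0 0 0

After press 2 at (1,1):
0 0 0 0
0 0 0 0
0 0 0 0
0 0 0 0

Lights still on: 0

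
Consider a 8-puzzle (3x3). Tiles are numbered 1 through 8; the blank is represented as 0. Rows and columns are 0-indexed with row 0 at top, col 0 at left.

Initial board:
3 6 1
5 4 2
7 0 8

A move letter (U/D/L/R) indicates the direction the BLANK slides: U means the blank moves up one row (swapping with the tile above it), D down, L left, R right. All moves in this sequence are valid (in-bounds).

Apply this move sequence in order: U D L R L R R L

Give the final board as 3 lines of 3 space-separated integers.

Answer: 3 6 1
5 4 2
7 0 8

Derivation:
After move 1 (U):
3 6 1
5 0 2
7 4 8

After move 2 (D):
3 6 1
5 4 2
7 0 8

After move 3 (L):
3 6 1
5 4 2
0 7 8

After move 4 (R):
3 6 1
5 4 2
7 0 8

After move 5 (L):
3 6 1
5 4 2
0 7 8

After move 6 (R):
3 6 1
5 4 2
7 0 8

After move 7 (R):
3 6 1
5 4 2
7 8 0

After move 8 (L):
3 6 1
5 4 2
7 0 8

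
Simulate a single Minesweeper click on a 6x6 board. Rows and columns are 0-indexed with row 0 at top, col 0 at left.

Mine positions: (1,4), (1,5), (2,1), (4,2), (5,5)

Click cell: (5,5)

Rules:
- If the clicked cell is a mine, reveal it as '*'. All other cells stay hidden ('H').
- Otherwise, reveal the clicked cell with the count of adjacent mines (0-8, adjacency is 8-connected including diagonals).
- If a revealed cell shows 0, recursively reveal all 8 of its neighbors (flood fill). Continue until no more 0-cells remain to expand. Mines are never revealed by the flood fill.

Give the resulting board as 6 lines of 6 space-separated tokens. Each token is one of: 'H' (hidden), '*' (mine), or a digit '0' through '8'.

H H H H H H
H H H H H H
H H H H H H
H H H H H H
H H H H H H
H H H H H *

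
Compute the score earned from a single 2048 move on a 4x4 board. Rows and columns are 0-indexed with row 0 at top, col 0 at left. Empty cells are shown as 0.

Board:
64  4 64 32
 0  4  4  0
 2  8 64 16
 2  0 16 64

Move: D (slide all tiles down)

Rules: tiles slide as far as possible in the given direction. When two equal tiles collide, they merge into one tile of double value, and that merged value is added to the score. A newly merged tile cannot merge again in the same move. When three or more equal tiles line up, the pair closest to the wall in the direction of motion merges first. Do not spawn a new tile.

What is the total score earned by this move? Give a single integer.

Slide down:
col 0: [64, 0, 2, 2] -> [0, 0, 64, 4]  score +4 (running 4)
col 1: [4, 4, 8, 0] -> [0, 0, 8, 8]  score +8 (running 12)
col 2: [64, 4, 64, 16] -> [64, 4, 64, 16]  score +0 (running 12)
col 3: [32, 0, 16, 64] -> [0, 32, 16, 64]  score +0 (running 12)
Board after move:
 0  0 64  0
 0  0  4 32
64  8 64 16
 4  8 16 64

Answer: 12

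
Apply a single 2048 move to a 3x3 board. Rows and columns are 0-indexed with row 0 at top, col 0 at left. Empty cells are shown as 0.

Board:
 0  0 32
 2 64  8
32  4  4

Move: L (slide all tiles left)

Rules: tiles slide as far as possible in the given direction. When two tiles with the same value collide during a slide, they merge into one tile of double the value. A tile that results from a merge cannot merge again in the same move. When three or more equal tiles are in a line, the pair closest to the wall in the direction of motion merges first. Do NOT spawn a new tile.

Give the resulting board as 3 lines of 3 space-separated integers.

Answer: 32  0  0
 2 64  8
32  8  0

Derivation:
Slide left:
row 0: [0, 0, 32] -> [32, 0, 0]
row 1: [2, 64, 8] -> [2, 64, 8]
row 2: [32, 4, 4] -> [32, 8, 0]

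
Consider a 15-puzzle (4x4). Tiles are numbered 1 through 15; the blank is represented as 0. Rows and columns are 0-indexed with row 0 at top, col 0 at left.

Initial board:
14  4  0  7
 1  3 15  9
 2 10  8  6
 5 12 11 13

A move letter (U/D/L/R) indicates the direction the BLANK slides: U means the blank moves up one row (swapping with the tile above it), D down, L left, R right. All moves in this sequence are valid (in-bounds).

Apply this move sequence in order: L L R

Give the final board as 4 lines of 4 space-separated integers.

Answer: 14  0  4  7
 1  3 15  9
 2 10  8  6
 5 12 11 13

Derivation:
After move 1 (L):
14  0  4  7
 1  3 15  9
 2 10  8  6
 5 12 11 13

After move 2 (L):
 0 14  4  7
 1  3 15  9
 2 10  8  6
 5 12 11 13

After move 3 (R):
14  0  4  7
 1  3 15  9
 2 10  8  6
 5 12 11 13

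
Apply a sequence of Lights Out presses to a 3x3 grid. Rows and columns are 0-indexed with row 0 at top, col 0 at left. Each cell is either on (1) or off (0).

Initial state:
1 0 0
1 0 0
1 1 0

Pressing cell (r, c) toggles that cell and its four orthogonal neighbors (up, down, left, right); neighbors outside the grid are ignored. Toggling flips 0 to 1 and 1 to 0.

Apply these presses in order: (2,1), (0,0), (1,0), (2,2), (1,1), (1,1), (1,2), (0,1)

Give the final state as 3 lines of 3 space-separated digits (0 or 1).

After press 1 at (2,1):
1 0 0
1 1 0
0 0 1

After press 2 at (0,0):
0 1 0
0 1 0
0 0 1

After press 3 at (1,0):
1 1 0
1 0 0
1 0 1

After press 4 at (2,2):
1 1 0
1 0 1
1 1 0

After press 5 at (1,1):
1 0 0
0 1 0
1 0 0

After press 6 at (1,1):
1 1 0
1 0 1
1 1 0

After press 7 at (1,2):
1 1 1
1 1 0
1 1 1

After press 8 at (0,1):
0 0 0
1 0 0
1 1 1

Answer: 0 0 0
1 0 0
1 1 1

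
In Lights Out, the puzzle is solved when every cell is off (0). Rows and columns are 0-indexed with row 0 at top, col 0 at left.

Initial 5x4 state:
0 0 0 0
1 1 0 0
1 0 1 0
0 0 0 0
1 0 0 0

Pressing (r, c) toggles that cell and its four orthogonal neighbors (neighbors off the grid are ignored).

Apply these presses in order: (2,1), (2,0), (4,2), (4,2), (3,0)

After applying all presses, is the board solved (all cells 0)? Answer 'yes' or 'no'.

Answer: yes

Derivation:
After press 1 at (2,1):
0 0 0 0
1 0 0 0
0 1 0 0
0 1 0 0
1 0 0 0

After press 2 at (2,0):
0 0 0 0
0 0 0 0
1 0 0 0
1 1 0 0
1 0 0 0

After press 3 at (4,2):
0 0 0 0
0 0 0 0
1 0 0 0
1 1 1 0
1 1 1 1

After press 4 at (4,2):
0 0 0 0
0 0 0 0
1 0 0 0
1 1 0 0
1 0 0 0

After press 5 at (3,0):
0 0 0 0
0 0 0 0
0 0 0 0
0 0 0 0
0 0 0 0

Lights still on: 0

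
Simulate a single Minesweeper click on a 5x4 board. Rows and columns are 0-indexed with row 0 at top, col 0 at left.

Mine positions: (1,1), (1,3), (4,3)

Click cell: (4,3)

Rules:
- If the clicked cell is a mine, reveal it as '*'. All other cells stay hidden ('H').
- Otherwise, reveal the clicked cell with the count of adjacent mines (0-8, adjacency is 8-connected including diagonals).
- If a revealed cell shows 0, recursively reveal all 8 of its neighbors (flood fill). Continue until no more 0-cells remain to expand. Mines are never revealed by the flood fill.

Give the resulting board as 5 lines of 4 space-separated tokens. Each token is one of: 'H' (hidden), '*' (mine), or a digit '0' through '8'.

H H H H
H H H H
H H H H
H H H H
H H H *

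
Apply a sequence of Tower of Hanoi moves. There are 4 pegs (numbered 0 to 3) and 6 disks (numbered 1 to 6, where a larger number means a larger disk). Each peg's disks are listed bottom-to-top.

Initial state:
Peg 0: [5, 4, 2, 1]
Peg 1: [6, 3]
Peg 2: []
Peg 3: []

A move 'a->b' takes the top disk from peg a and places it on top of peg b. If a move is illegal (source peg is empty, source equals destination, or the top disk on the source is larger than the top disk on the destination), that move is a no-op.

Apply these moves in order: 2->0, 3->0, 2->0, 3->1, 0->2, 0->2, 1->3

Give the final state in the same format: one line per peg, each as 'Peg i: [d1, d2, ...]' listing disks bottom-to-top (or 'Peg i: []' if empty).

After move 1 (2->0):
Peg 0: [5, 4, 2, 1]
Peg 1: [6, 3]
Peg 2: []
Peg 3: []

After move 2 (3->0):
Peg 0: [5, 4, 2, 1]
Peg 1: [6, 3]
Peg 2: []
Peg 3: []

After move 3 (2->0):
Peg 0: [5, 4, 2, 1]
Peg 1: [6, 3]
Peg 2: []
Peg 3: []

After move 4 (3->1):
Peg 0: [5, 4, 2, 1]
Peg 1: [6, 3]
Peg 2: []
Peg 3: []

After move 5 (0->2):
Peg 0: [5, 4, 2]
Peg 1: [6, 3]
Peg 2: [1]
Peg 3: []

After move 6 (0->2):
Peg 0: [5, 4, 2]
Peg 1: [6, 3]
Peg 2: [1]
Peg 3: []

After move 7 (1->3):
Peg 0: [5, 4, 2]
Peg 1: [6]
Peg 2: [1]
Peg 3: [3]

Answer: Peg 0: [5, 4, 2]
Peg 1: [6]
Peg 2: [1]
Peg 3: [3]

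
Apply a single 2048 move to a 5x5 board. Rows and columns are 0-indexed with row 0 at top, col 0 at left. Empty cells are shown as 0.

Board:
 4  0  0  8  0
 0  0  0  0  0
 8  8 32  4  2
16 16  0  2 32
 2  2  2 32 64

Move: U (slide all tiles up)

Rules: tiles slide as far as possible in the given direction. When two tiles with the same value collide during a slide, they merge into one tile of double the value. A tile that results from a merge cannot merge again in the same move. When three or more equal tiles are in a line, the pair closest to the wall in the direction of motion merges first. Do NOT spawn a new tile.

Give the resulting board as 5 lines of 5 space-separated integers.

Slide up:
col 0: [4, 0, 8, 16, 2] -> [4, 8, 16, 2, 0]
col 1: [0, 0, 8, 16, 2] -> [8, 16, 2, 0, 0]
col 2: [0, 0, 32, 0, 2] -> [32, 2, 0, 0, 0]
col 3: [8, 0, 4, 2, 32] -> [8, 4, 2, 32, 0]
col 4: [0, 0, 2, 32, 64] -> [2, 32, 64, 0, 0]

Answer:  4  8 32  8  2
 8 16  2  4 32
16  2  0  2 64
 2  0  0 32  0
 0  0  0  0  0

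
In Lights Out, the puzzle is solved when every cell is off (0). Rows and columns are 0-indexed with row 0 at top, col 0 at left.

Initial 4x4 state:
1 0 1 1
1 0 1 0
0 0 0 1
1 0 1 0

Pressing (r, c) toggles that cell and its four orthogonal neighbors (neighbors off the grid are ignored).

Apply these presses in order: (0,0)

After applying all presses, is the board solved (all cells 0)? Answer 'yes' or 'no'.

Answer: no

Derivation:
After press 1 at (0,0):
0 1 1 1
0 0 1 0
0 0 0 1
1 0 1 0

Lights still on: 7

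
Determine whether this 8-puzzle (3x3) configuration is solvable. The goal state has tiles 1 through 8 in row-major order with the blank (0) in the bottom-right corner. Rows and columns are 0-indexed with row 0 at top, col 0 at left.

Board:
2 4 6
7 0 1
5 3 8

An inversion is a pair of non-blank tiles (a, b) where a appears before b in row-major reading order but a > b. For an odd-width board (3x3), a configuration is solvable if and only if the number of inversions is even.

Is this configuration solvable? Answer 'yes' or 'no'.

Answer: yes

Derivation:
Inversions (pairs i<j in row-major order where tile[i] > tile[j] > 0): 10
10 is even, so the puzzle is solvable.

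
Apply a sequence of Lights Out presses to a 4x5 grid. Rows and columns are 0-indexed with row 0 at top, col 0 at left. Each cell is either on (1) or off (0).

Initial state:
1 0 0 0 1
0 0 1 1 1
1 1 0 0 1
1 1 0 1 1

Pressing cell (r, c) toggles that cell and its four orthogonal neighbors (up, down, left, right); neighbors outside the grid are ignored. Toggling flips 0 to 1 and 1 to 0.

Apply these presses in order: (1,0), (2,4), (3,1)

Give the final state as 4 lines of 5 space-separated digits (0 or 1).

Answer: 0 0 0 0 1
1 1 1 1 0
0 0 0 1 0
0 0 1 1 0

Derivation:
After press 1 at (1,0):
0 0 0 0 1
1 1 1 1 1
0 1 0 0 1
1 1 0 1 1

After press 2 at (2,4):
0 0 0 0 1
1 1 1 1 0
0 1 0 1 0
1 1 0 1 0

After press 3 at (3,1):
0 0 0 0 1
1 1 1 1 0
0 0 0 1 0
0 0 1 1 0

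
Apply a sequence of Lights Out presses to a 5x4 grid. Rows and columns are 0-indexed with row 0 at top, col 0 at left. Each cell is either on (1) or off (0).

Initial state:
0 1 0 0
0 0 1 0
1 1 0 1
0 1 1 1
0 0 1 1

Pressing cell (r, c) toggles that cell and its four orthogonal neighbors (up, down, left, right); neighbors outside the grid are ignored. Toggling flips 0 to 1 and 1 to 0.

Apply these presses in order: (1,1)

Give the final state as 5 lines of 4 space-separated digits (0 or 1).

Answer: 0 0 0 0
1 1 0 0
1 0 0 1
0 1 1 1
0 0 1 1

Derivation:
After press 1 at (1,1):
0 0 0 0
1 1 0 0
1 0 0 1
0 1 1 1
0 0 1 1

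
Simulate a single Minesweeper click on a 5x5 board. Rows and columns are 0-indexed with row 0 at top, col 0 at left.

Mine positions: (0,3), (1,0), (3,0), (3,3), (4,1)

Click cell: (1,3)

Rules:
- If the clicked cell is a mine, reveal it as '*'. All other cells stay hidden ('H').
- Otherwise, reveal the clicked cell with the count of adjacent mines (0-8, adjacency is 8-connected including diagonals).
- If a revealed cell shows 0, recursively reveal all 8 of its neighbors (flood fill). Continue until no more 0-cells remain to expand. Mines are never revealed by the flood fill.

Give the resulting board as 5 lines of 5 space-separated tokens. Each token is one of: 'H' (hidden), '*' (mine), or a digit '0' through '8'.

H H H H H
H H H 1 H
H H H H H
H H H H H
H H H H H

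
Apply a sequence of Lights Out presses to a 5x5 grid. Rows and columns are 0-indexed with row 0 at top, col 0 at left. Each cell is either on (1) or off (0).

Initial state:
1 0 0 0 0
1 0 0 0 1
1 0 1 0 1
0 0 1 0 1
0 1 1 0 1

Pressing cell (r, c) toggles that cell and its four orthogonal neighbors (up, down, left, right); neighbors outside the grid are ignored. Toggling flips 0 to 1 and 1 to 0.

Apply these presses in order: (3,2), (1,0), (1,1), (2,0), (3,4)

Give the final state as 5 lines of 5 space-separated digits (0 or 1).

Answer: 0 1 0 0 0
0 0 1 0 1
1 0 0 0 0
1 1 0 0 0
0 1 0 0 0

Derivation:
After press 1 at (3,2):
1 0 0 0 0
1 0 0 0 1
1 0 0 0 1
0 1 0 1 1
0 1 0 0 1

After press 2 at (1,0):
0 0 0 0 0
0 1 0 0 1
0 0 0 0 1
0 1 0 1 1
0 1 0 0 1

After press 3 at (1,1):
0 1 0 0 0
1 0 1 0 1
0 1 0 0 1
0 1 0 1 1
0 1 0 0 1

After press 4 at (2,0):
0 1 0 0 0
0 0 1 0 1
1 0 0 0 1
1 1 0 1 1
0 1 0 0 1

After press 5 at (3,4):
0 1 0 0 0
0 0 1 0 1
1 0 0 0 0
1 1 0 0 0
0 1 0 0 0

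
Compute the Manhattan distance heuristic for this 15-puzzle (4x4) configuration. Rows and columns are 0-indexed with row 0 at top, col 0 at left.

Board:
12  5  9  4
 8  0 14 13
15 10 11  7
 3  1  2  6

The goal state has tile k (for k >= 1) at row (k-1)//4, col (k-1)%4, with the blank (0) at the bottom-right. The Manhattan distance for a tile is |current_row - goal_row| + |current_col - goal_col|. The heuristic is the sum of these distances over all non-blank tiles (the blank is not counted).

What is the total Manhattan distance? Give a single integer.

Tile 12: at (0,0), goal (2,3), distance |0-2|+|0-3| = 5
Tile 5: at (0,1), goal (1,0), distance |0-1|+|1-0| = 2
Tile 9: at (0,2), goal (2,0), distance |0-2|+|2-0| = 4
Tile 4: at (0,3), goal (0,3), distance |0-0|+|3-3| = 0
Tile 8: at (1,0), goal (1,3), distance |1-1|+|0-3| = 3
Tile 14: at (1,2), goal (3,1), distance |1-3|+|2-1| = 3
Tile 13: at (1,3), goal (3,0), distance |1-3|+|3-0| = 5
Tile 15: at (2,0), goal (3,2), distance |2-3|+|0-2| = 3
Tile 10: at (2,1), goal (2,1), distance |2-2|+|1-1| = 0
Tile 11: at (2,2), goal (2,2), distance |2-2|+|2-2| = 0
Tile 7: at (2,3), goal (1,2), distance |2-1|+|3-2| = 2
Tile 3: at (3,0), goal (0,2), distance |3-0|+|0-2| = 5
Tile 1: at (3,1), goal (0,0), distance |3-0|+|1-0| = 4
Tile 2: at (3,2), goal (0,1), distance |3-0|+|2-1| = 4
Tile 6: at (3,3), goal (1,1), distance |3-1|+|3-1| = 4
Sum: 5 + 2 + 4 + 0 + 3 + 3 + 5 + 3 + 0 + 0 + 2 + 5 + 4 + 4 + 4 = 44

Answer: 44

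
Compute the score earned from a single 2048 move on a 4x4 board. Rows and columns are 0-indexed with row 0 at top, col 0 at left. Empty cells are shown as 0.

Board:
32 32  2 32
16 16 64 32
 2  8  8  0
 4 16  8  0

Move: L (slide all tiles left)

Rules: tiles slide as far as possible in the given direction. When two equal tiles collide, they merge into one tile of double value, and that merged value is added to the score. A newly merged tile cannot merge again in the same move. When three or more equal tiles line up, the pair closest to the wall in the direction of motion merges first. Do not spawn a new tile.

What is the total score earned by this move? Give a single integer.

Slide left:
row 0: [32, 32, 2, 32] -> [64, 2, 32, 0]  score +64 (running 64)
row 1: [16, 16, 64, 32] -> [32, 64, 32, 0]  score +32 (running 96)
row 2: [2, 8, 8, 0] -> [2, 16, 0, 0]  score +16 (running 112)
row 3: [4, 16, 8, 0] -> [4, 16, 8, 0]  score +0 (running 112)
Board after move:
64  2 32  0
32 64 32  0
 2 16  0  0
 4 16  8  0

Answer: 112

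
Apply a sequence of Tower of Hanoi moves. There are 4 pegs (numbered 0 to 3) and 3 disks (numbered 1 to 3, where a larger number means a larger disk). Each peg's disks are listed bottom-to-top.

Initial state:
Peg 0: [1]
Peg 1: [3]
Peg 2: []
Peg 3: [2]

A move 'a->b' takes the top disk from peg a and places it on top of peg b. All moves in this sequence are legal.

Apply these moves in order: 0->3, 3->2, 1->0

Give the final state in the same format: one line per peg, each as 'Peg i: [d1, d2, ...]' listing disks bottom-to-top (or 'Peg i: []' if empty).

Answer: Peg 0: [3]
Peg 1: []
Peg 2: [1]
Peg 3: [2]

Derivation:
After move 1 (0->3):
Peg 0: []
Peg 1: [3]
Peg 2: []
Peg 3: [2, 1]

After move 2 (3->2):
Peg 0: []
Peg 1: [3]
Peg 2: [1]
Peg 3: [2]

After move 3 (1->0):
Peg 0: [3]
Peg 1: []
Peg 2: [1]
Peg 3: [2]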